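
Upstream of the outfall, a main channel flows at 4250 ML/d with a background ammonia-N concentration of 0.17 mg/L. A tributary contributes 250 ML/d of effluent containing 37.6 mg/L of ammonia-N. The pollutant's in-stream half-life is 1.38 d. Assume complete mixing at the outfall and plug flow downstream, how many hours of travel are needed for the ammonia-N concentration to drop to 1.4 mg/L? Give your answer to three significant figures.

Mixed concentration C = ΣQC/ΣQ = (4250·0.1700 + 250.0·37.60) / 4500 = 10120/4500 = 2.249 mg/L.
Half-life 1.38 d → k = ln 2 / 1.38 = 0.5023 d⁻¹.
2.249·exp(−k·t) = 1.4 → t = ln(2.249/1.4)/k = 81570 s = 22.66 h.

22.7 h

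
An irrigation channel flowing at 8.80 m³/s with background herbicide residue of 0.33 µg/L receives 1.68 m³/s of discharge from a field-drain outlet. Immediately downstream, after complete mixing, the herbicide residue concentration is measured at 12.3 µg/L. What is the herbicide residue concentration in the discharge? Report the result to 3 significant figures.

75.0 µg/L

Mass balance: 8.800·0.3300 + 1.680·Cₑ = 10.48·12.30
→ Cₑ = (10.48·12.30 − 8.800·0.3300) / 1.680 = 75.00 µg/L.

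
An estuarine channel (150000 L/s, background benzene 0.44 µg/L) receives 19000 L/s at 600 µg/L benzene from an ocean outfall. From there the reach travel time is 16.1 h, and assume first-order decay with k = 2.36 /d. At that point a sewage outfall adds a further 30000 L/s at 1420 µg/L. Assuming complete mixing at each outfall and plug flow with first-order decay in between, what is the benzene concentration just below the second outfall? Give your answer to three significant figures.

Mixed concentration C = ΣQC/ΣQ = (150000·0.4400 + 19000·600.0) / 169000 = 11470000/169000 = 67.85 µg/L; combined flow 169000 L/s.
Applying C = C₀e^(−kt): 67.85 × 0.2053 = 13.93 µg/L.
At the second outfall, C = (169000·13.93 + 30000·1420) / (169000 + 30000) = 225.9 µg/L.

226 µg/L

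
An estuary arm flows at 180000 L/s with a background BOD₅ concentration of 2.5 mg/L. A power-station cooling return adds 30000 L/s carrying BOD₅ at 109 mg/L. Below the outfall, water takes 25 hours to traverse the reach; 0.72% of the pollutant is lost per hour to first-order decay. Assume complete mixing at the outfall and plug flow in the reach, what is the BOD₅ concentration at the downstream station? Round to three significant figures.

14.8 mg/L

Flow-weighted average: C = (180000·2.500 + 30000·109.0) / 210000 = 3720000/210000 = 17.71 mg/L.
0.72%/h lost → k = −ln(1 − 0.0072) = 0.007226 h⁻¹.
Decay over the reach: 17.71·exp(−kt) = 17.71·0.8347 = 14.79 mg/L.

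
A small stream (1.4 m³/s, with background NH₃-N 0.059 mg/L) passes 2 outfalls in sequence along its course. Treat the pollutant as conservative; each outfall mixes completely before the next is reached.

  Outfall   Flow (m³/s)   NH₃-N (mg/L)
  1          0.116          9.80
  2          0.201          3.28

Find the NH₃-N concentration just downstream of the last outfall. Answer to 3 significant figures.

Below outfall 1: Q → 1.516 m³/s, C = (1.400·0.05900 + 0.1160·9.800)/1.516 = 0.8044 mg/L.
Below outfall 2: Q → 1.717 m³/s, C = (1.516·0.8044 + 0.2010·3.280)/1.717 = 1.094 mg/L.

1.09 mg/L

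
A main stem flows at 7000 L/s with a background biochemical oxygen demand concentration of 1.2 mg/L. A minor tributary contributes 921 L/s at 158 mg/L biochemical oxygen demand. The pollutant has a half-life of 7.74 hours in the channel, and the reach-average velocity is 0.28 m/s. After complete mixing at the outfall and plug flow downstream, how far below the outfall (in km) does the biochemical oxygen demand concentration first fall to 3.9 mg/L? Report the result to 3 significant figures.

After mixing, C = (7000·1.200 + 921.0·158.0) / 7921 = 153900/7921 = 19.43 mg/L.
Half-life 7.74 h → k = ln 2 / 7.74 = 0.08955 h⁻¹ = 2.149 d⁻¹.
Set 19.43·exp(−k·t) = 3.9 → t = ln(19.43/3.9)/k = 64560 s = 17.93 h.
Distance = v·t = 0.28·64560 = 18080 m = 18.08 km.

18.1 km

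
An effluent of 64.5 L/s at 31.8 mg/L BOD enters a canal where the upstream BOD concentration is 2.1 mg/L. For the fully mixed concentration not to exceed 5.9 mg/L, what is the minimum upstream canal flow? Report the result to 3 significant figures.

440 L/s

Set C_mix = 5.9: (Q·2.100 + 64.50·31.80) / (Q + 64.50) = 5.9
→ Q = 64.50·(31.80 − 5.9)/(5.9 − 2.100) = 439.6 L/s.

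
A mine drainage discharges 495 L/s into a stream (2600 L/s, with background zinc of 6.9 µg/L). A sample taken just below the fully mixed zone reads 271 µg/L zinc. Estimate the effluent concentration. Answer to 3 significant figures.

1660 µg/L

Mass balance: 2600·6.900 + 495.0·Cₑ = 3095·271.0
→ Cₑ = (3095·271.0 − 2600·6.900) / 495.0 = 1658 µg/L.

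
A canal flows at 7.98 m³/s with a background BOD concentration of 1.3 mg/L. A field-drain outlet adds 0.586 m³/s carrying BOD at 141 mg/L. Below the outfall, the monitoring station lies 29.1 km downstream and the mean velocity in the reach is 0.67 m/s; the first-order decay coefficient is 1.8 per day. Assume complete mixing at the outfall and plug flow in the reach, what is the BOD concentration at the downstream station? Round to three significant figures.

Flow-weighted average: C = (7.980·1.300 + 0.5860·141.0) / 8.566 = 93.00/8.566 = 10.86 mg/L.
Travel time t = 29.1·1000 / 0.67 = 43430 s = 12.06 h.
After decay, C = 10.86 × e^(−kt) = 10.86 × 0.4046 = 4.393 mg/L.

4.39 mg/L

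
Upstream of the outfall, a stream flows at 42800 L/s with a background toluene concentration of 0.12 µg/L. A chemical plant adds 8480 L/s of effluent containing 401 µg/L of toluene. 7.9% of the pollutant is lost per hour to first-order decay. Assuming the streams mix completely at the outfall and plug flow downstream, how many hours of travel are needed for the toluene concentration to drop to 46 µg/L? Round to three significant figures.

Mass balance: C = (42800·0.1200 + 8480·401.0) / 51280 = 3406000/51280 = 66.41 µg/L.
7.9%/h lost → k = −ln(1 − 0.079) = 0.08230 h⁻¹.
66.41·exp(−k·t) = 46 → t = ln(66.41/46)/k = 16060 s = 4.462 h.

4.46 h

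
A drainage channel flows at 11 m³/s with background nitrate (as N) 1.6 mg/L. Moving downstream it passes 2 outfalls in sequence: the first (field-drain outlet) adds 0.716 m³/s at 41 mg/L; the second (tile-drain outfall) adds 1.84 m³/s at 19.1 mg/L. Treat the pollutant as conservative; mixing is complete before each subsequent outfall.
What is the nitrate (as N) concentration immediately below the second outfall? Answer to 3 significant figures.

After outfall 1: Q = 11.00 + 0.7160 = 11.72 m³/s; C = (11.00·1.600 + 0.7160·41.00)/11.72 = 4.008 mg/L.
After outfall 2: Q = 11.72 + 1.840 = 13.56 m³/s; C = (11.72·4.008 + 1.840·19.10)/13.56 = 6.056 mg/L.

6.06 mg/L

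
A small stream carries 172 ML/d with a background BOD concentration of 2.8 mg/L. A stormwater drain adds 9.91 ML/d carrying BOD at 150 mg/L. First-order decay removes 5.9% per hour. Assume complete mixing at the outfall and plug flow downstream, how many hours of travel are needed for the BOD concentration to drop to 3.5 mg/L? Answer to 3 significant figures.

Conservation of mass: C = (172.0·2.800 + 9.910·150.0) / 181.9 = 1968/181.9 = 10.82 mg/L.
5.9%/h lost → k = −ln(1 − 0.059) = 0.06081 h⁻¹.
10.82·exp(−k·t) = 3.5 → t = ln(10.82/3.5)/k = 66810 s = 18.56 h.

18.6 h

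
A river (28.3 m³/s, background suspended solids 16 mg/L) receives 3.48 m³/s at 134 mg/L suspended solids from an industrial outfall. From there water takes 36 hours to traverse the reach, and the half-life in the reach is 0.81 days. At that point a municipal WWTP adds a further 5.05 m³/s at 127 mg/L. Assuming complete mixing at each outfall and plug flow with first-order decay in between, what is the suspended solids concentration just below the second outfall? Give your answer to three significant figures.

After mixing, C = (28.30·16.00 + 3.480·134.0) / 31.78 = 919.1/31.78 = 28.92 mg/L; combined flow 31.78 m³/s.
Half-life 0.81 d → k = ln 2 / 0.81 = 0.8557 d⁻¹.
Applying C = C₀e^(−kt): 28.92 × 0.2770 = 8.012 mg/L.
Second outfall: C = (31.78·8.012 + 5.050·127.0)/36.83 = 24.33 mg/L.

24.3 mg/L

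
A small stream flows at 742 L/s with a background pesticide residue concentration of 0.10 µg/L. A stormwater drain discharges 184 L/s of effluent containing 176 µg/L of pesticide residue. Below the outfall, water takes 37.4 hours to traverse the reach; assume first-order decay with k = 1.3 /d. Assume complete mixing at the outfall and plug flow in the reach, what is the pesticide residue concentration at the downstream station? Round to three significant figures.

Flow-weighted average: C = (742.0·0.1000 + 184.0·176.0) / 926.0 = 32460/926.0 = 35.05 µg/L.
First-order decay: C = 35.05·exp(−k·t) = 35.05·0.1319 = 4.623 µg/L.

4.62 µg/L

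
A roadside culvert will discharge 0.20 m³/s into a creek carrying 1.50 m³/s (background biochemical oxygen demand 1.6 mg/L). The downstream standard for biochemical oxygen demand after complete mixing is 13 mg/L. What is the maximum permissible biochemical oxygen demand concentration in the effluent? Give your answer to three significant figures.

At the limit, (Qr·Cr + Qe·Cₑ)/(Qr + Qe) = 13:
Cₑ = (1.700·13 − 1.500·1.600) / 0.2000 = 98.50 mg/L.

98.5 mg/L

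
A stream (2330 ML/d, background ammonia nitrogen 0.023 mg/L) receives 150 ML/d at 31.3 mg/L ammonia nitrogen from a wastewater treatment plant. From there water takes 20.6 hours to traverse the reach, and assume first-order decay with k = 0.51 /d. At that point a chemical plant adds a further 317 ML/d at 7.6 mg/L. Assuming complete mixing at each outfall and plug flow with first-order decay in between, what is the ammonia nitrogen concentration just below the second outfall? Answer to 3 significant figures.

1.96 mg/L

Mixed concentration C = ΣQC/ΣQ = (2330·0.02300 + 150.0·31.30) / 2480 = 4749/2480 = 1.915 mg/L; combined flow 2480 ML/d.
Decay over the reach: 1.915·exp(−kt) = 1.915·0.6455 = 1.236 mg/L.
At the second outfall, C = (2480·1.236 + 317.0·7.600) / (2480 + 317.0) = 1.957 mg/L.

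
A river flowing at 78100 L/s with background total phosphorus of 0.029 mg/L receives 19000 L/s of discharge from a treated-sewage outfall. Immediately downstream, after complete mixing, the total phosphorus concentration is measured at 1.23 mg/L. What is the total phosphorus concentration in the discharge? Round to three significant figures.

Mass balance: 78100·0.02900 + 19000·Cₑ = 97100·1.230
→ Cₑ = (97100·1.230 − 78100·0.02900) / 19000 = 6.167 mg/L.

6.17 mg/L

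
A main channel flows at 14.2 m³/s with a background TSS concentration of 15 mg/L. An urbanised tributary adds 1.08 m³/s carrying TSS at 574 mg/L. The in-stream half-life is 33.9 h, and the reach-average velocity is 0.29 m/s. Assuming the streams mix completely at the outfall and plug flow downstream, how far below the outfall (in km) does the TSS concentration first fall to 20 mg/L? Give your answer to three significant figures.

51.2 km

Flow-weighted average: C = (14.20·15.00 + 1.080·574.0) / 15.28 = 832.9/15.28 = 54.51 mg/L.
Half-life 33.9 h → k = ln 2 / 33.9 = 0.02045 h⁻¹ = 0.4907 d⁻¹.
Set 54.51·exp(−k·t) = 20 → t = ln(54.51/20)/k = 176500 s = 49.04 h.
Distance = v·t = 0.29·176500 = 51200 m = 51.20 km.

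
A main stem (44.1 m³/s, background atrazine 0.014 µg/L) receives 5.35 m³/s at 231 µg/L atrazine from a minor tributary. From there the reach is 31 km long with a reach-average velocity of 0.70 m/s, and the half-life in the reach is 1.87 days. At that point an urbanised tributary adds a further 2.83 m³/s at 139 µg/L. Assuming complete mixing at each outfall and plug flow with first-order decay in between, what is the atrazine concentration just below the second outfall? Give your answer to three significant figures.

27.1 µg/L

Flow-weighted average: C = (44.10·0.01400 + 5.350·231.0) / 49.45 = 1236/49.45 = 25.00 µg/L; combined flow 49.45 m³/s.
Travel time t = 31·1000 / 0.70 = 44290 s = 12.30 h.
Half-life 1.87 d → k = ln 2 / 1.87 = 0.3707 d⁻¹.
Applying C = C₀e^(−kt): 25.00 × 0.8270 = 20.68 µg/L.
At the second outfall, C = (49.45·20.68 + 2.830·139.0) / (49.45 + 2.830) = 27.08 µg/L.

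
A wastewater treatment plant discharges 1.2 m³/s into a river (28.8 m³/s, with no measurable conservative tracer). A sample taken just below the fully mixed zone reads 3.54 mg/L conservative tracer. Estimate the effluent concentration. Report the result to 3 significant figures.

Mass balance: 28.80·0 + 1.200·Cₑ = 30.00·3.540
→ Cₑ = (30.00·3.540 − 28.80·0) / 1.200 = 88.50 mg/L.

88.5 mg/L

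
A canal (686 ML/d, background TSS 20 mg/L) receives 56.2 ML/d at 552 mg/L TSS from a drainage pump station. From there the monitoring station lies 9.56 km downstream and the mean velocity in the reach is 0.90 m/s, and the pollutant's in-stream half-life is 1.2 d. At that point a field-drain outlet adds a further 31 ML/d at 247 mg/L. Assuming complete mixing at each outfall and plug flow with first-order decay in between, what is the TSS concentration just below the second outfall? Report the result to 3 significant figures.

63.8 mg/L

Mass balance: C = (686.0·20.00 + 56.20·552.0) / 742.2 = 44740/742.2 = 60.28 mg/L; combined flow 742.2 ML/d.
Travel time t = 9.56·1000 / 0.90 = 10620 s = 2.951 h.
Half-life 1.2 d → k = ln 2 / 1.2 = 0.5776 d⁻¹.
First-order decay: C = 60.28·exp(−k·t) = 60.28·0.9314 = 56.15 mg/L.
At the second outfall, C = (742.2·56.15 + 31.00·247.0) / (742.2 + 31.00) = 63.80 mg/L.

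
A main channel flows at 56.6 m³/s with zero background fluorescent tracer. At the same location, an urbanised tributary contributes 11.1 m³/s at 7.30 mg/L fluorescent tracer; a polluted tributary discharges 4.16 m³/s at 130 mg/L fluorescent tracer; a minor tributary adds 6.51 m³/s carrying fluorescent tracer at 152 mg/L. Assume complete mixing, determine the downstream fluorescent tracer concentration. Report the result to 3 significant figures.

Mass balance: C = (56.60·0 + 11.10·7.300 + 4.160·130.0 + 6.510·152.0) / 78.37 = 1611/78.37 = 20.56 mg/L.

20.6 mg/L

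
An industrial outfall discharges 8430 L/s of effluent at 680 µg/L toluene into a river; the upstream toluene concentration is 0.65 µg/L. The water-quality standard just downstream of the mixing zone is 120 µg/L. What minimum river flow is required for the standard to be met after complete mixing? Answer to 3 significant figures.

Set C_mix = 120: (Q·0.6500 + 8430·680.0) / (Q + 8430) = 120
→ Q = 8430·(680.0 − 120)/(120 − 0.6500) = 39550 L/s.

39600 L/s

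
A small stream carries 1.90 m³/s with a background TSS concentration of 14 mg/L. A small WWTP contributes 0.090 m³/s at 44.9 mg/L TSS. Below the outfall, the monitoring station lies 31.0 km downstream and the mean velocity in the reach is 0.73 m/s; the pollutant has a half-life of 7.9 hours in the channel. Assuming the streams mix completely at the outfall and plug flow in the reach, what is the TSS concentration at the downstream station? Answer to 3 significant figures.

5.47 mg/L

Flow-weighted average: C = (1.900·14.00 + 0.09000·44.90) / 1.990 = 30.64/1.990 = 15.40 mg/L.
Travel time t = 31.0·1000 / 0.73 = 42470 s = 11.80 h.
Half-life 7.9 h → k = ln 2 / 7.9 = 0.08774 h⁻¹ = 2.106 d⁻¹.
After decay, C = 15.40 × e^(−kt) = 15.40 × 0.3552 = 5.470 mg/L.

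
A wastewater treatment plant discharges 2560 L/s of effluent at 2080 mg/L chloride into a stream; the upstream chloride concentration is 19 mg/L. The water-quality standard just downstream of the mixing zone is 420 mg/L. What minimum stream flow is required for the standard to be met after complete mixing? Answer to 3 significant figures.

Set C_mix = 420: (Q·19.00 + 2560·2080) / (Q + 2560) = 420
→ Q = 2560·(2080 − 420)/(420 − 19.00) = 10600 L/s.

10600 L/s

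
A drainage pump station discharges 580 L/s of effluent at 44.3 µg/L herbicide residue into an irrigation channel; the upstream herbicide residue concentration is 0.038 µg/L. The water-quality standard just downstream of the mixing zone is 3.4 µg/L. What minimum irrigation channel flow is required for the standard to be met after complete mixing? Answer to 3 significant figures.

Set C_mix = 3.4: (Q·0.03800 + 580.0·44.30) / (Q + 580.0) = 3.4
→ Q = 580.0·(44.30 − 3.4)/(3.4 − 0.03800) = 7056 L/s.

7060 L/s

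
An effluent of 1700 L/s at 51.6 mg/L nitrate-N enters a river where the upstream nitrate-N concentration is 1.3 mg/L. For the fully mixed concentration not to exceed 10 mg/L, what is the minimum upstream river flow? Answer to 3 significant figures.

Set C_mix = 10: (Q·1.300 + 1700·51.60) / (Q + 1700) = 10
→ Q = 1700·(51.60 − 10)/(10 − 1.300) = 8129 L/s.

8130 L/s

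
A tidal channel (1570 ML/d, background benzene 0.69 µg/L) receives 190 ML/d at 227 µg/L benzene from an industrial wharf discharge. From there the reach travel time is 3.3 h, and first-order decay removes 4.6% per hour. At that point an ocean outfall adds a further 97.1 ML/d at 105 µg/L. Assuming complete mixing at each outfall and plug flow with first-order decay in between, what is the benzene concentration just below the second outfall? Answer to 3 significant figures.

Flow-weighted average: C = (1570·0.6900 + 190.0·227.0) / 1760 = 44210/1760 = 25.12 µg/L; combined flow 1760 ML/d.
4.6%/h lost → k = −ln(1 − 0.046) = 0.04709 h⁻¹.
After decay, C = 25.12 × e^(−kt) = 25.12 × 0.8561 = 21.51 µg/L.
Second outfall: C = (1760·21.51 + 97.10·105.0)/1857 = 25.87 µg/L.

25.9 µg/L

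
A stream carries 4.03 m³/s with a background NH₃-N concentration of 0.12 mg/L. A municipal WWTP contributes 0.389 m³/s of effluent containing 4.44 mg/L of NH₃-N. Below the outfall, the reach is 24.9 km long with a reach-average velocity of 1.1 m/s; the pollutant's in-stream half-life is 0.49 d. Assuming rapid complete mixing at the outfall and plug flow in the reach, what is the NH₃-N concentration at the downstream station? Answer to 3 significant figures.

0.345 mg/L

After mixing, C = (4.030·0.1200 + 0.3890·4.440) / 4.419 = 2.211/4.419 = 0.5003 mg/L.
Travel time t = 24.9·1000 / 1.1 = 22640 s = 6.288 h.
Half-life 0.49 d → k = ln 2 / 0.49 = 1.415 d⁻¹.
Applying C = C₀e^(−kt): 0.5003 × 0.6903 = 0.3454 mg/L.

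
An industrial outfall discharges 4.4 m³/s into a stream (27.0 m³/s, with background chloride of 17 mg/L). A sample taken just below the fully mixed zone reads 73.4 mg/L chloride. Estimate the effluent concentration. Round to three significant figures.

Mass balance: 27.00·17.00 + 4.400·Cₑ = 31.40·73.40
→ Cₑ = (31.40·73.40 − 27.00·17.00) / 4.400 = 419.5 mg/L.

419 mg/L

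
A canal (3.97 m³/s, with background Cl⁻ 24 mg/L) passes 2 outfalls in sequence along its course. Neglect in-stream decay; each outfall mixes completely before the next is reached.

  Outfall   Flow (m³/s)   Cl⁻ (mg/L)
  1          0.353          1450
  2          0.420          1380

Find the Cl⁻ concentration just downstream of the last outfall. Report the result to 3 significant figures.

250 mg/L

Below outfall 1: Q → 4.323 m³/s, C = (3.970·24.00 + 0.3530·1450)/4.323 = 140.4 mg/L.
Below outfall 2: Q → 4.743 m³/s, C = (4.323·140.4 + 0.4200·1380)/4.743 = 250.2 mg/L.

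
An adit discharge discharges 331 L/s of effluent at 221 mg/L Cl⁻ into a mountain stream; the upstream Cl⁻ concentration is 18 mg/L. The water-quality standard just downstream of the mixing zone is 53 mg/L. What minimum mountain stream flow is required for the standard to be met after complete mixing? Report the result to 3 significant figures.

Set C_mix = 53: (Q·18.00 + 331.0·221.0) / (Q + 331.0) = 53
→ Q = 331.0·(221.0 − 53)/(53 − 18.00) = 1589 L/s.

1590 L/s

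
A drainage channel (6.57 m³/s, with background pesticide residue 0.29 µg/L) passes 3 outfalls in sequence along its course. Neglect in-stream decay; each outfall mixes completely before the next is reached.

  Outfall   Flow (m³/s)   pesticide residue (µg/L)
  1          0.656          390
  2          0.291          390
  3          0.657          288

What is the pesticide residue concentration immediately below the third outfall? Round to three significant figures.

After outfall 1: Q = 6.570 + 0.6560 = 7.226 m³/s; C = (6.570·0.2900 + 0.6560·390.0)/7.226 = 35.67 µg/L.
After outfall 2: Q = 7.226 + 0.2910 = 7.517 m³/s; C = (7.226·35.67 + 0.2910·390.0)/7.517 = 49.39 µg/L.
After outfall 3: Q = 7.517 + 0.6570 = 8.174 m³/s; C = (7.517·49.39 + 0.6570·288.0)/8.174 = 68.57 µg/L.

68.6 µg/L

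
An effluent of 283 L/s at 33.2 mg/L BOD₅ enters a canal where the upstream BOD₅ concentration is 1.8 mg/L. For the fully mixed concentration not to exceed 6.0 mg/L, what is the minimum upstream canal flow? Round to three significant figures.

1830 L/s

Set C_mix = 6.0: (Q·1.800 + 283.0·33.20) / (Q + 283.0) = 6.0
→ Q = 283.0·(33.20 − 6.0)/(6.0 − 1.800) = 1833 L/s.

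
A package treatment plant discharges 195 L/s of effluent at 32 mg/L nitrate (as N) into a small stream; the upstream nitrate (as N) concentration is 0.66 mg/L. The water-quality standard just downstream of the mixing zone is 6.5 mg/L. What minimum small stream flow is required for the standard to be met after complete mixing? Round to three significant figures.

851 L/s

Set C_mix = 6.5: (Q·0.6600 + 195.0·32.00) / (Q + 195.0) = 6.5
→ Q = 195.0·(32.00 − 6.5)/(6.5 − 0.6600) = 851.5 L/s.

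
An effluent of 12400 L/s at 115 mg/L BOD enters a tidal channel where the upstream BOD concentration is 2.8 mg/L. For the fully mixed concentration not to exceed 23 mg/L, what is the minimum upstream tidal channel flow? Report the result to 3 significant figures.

Set C_mix = 23: (Q·2.800 + 12400·115.0) / (Q + 12400) = 23
→ Q = 12400·(115.0 − 23)/(23 − 2.800) = 56480 L/s.

56500 L/s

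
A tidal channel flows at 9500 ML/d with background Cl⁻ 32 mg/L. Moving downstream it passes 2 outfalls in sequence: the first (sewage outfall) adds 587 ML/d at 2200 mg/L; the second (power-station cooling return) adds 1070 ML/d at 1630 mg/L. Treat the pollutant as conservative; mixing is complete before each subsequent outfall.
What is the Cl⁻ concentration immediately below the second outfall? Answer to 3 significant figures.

299 mg/L

Below outfall 1: Q → 10090 ML/d, C = (9500·32.00 + 587.0·2200)/10090 = 158.2 mg/L.
Below outfall 2: Q → 11160 ML/d, C = (10090·158.2 + 1070·1630)/11160 = 299.3 mg/L.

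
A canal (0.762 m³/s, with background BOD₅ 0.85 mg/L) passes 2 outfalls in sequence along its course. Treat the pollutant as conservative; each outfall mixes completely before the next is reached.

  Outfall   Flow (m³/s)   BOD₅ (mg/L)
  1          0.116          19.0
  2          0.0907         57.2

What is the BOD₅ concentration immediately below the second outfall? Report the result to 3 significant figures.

8.30 mg/L

Outfall 1: combined Q = 0.8780 m³/s; C = (0.7620·0.8500 + 0.1160·19.00)/0.8780 = 3.248 mg/L.
Outfall 2: combined Q = 0.9687 m³/s; C = (0.8780·3.248 + 0.09070·57.20)/0.9687 = 8.300 mg/L.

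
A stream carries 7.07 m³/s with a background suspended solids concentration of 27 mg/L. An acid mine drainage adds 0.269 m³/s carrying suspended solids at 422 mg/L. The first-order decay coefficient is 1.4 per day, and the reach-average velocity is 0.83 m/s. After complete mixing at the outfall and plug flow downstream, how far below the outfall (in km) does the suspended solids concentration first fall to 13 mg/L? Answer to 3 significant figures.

Mixed concentration C = ΣQC/ΣQ = (7.070·27.00 + 0.2690·422.0) / 7.339 = 304.4/7.339 = 41.48 mg/L.
Set 41.48·exp(−k·t) = 13 → t = ln(41.48/13)/k = 71600 s = 19.89 h.
Distance = v·t = 0.83·71600 = 59430 m = 59.43 km.

59.4 km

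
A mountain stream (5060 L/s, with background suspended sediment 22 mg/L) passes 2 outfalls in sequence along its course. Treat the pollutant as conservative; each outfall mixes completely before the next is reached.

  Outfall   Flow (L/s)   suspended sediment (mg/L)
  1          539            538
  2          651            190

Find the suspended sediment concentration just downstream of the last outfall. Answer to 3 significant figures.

84.0 mg/L

Below outfall 1: Q → 5599 L/s, C = (5060·22.00 + 539.0·538.0)/5599 = 71.67 mg/L.
Below outfall 2: Q → 6250 L/s, C = (5599·71.67 + 651.0·190.0)/6250 = 84.00 mg/L.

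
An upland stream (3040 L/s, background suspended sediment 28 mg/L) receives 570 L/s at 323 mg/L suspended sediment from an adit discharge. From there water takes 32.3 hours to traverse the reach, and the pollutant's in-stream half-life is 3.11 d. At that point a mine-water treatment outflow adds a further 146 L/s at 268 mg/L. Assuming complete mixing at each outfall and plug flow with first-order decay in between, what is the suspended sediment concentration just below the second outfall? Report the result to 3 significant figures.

63.5 mg/L

After mixing, C = (3040·28.00 + 570.0·323.0) / 3610 = 269200/3610 = 74.58 mg/L; combined flow 3610 L/s.
Half-life 3.11 d → k = ln 2 / 3.11 = 0.2229 d⁻¹.
Applying C = C₀e^(−kt): 74.58 × 0.7409 = 55.25 mg/L.
Second outfall: C = (3610·55.25 + 146.0·268.0)/3756 = 63.52 mg/L.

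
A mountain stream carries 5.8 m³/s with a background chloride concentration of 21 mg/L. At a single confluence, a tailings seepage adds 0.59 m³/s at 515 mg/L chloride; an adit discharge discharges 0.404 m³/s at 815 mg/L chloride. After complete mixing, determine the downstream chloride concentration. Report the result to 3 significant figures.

Mass balance: C = (5.800·21.00 + 0.5900·515.0 + 0.4040·815.0) / 6.794 = 754.9/6.794 = 111.1 mg/L.

111 mg/L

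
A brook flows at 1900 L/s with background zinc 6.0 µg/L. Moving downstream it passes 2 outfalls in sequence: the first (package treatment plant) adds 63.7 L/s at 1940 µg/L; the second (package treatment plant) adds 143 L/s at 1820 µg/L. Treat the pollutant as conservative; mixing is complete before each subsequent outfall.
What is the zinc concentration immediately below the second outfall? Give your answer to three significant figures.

Below outfall 1: Q → 1964 L/s, C = (1900·6.000 + 63.70·1940)/1964 = 68.74 µg/L.
Below outfall 2: Q → 2107 L/s, C = (1964·68.74 + 143.0·1820)/2107 = 187.6 µg/L.

188 µg/L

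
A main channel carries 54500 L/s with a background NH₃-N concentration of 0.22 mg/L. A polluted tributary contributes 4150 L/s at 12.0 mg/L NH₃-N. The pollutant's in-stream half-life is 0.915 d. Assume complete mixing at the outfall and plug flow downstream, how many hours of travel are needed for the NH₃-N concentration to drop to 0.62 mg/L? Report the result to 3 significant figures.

Mixed concentration C = ΣQC/ΣQ = (54500·0.2200 + 4150·12.00) / 58650 = 61790/58650 = 1.054 mg/L.
Half-life 0.915 d → k = ln 2 / 0.915 = 0.7575 d⁻¹.
1.054·exp(−k·t) = 0.62 → t = ln(1.054/0.62)/k = 60470 s = 16.80 h.

16.8 h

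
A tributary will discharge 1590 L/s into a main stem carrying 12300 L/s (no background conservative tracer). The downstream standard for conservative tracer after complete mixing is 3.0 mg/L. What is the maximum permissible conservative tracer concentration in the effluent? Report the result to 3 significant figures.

At the limit, (Qr·Cr + Qe·Cₑ)/(Qr + Qe) = 3.0:
Cₑ = (13890·3.0 − 12300·0) / 1590 = 26.21 mg/L.

26.2 mg/L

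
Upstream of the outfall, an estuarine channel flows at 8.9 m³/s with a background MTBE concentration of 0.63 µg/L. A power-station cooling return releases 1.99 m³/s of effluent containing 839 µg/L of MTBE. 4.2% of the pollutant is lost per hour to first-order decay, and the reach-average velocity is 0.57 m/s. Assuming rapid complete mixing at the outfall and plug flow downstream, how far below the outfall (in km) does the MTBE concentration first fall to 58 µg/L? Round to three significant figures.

46.6 km

Flow-weighted average: C = (8.900·0.6300 + 1.990·839.0) / 10.89 = 1675/10.89 = 153.8 µg/L.
4.2%/h lost → k = −ln(1 − 0.042) = 0.04291 h⁻¹.
Set 153.8·exp(−k·t) = 58 → t = ln(153.8/58)/k = 81840 s = 22.73 h.
Distance = v·t = 0.57·81840 = 46650 m = 46.65 km.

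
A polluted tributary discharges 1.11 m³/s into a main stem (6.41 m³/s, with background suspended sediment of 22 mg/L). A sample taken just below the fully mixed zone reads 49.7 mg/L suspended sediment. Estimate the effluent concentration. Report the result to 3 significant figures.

210 mg/L

Mass balance: 6.410·22.00 + 1.110·Cₑ = 7.520·49.70
→ Cₑ = (7.520·49.70 − 6.410·22.00) / 1.110 = 209.7 mg/L.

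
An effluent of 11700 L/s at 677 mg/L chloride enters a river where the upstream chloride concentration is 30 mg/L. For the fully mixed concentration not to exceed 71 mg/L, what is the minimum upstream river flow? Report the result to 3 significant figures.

Set C_mix = 71: (Q·30.00 + 11700·677.0) / (Q + 11700) = 71
→ Q = 11700·(677.0 − 71)/(71 − 30.00) = 172900 L/s.

173000 L/s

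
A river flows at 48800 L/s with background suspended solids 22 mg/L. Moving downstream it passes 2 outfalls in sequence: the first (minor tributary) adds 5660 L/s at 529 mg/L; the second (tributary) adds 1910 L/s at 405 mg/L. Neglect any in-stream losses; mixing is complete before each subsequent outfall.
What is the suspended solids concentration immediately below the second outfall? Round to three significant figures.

After outfall 1: Q = 48800 + 5660 = 54460 L/s; C = (48800·22.00 + 5660·529.0)/54460 = 74.69 mg/L.
After outfall 2: Q = 54460 + 1910 = 56370 L/s; C = (54460·74.69 + 1910·405.0)/56370 = 85.88 mg/L.

85.9 mg/L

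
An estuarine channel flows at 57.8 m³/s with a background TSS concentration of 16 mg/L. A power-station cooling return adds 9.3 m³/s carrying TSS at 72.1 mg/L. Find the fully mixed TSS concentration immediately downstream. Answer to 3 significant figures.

23.8 mg/L

After mixing, C = (57.80·16.00 + 9.300·72.10) / 67.10 = 1595/67.10 = 23.78 mg/L.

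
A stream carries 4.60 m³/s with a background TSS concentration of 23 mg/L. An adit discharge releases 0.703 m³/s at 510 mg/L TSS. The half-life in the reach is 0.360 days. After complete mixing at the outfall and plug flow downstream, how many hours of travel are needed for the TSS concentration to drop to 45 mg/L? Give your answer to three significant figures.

Mass balance: C = (4.600·23.00 + 0.7030·510.0) / 5.303 = 464.3/5.303 = 87.56 mg/L.
Half-life 0.360 d → k = ln 2 / 0.360 = 1.925 d⁻¹.
87.56·exp(−k·t) = 45 → t = ln(87.56/45)/k = 29870 s = 8.297 h.

8.30 h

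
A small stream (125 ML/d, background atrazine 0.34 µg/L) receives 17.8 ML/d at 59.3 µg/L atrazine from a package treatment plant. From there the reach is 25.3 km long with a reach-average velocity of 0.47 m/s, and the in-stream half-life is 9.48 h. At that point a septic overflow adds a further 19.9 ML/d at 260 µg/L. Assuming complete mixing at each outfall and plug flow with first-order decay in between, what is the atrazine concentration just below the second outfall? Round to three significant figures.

34.1 µg/L

Flow-weighted average: C = (125.0·0.3400 + 17.80·59.30) / 142.8 = 1098/142.8 = 7.689 µg/L; combined flow 142.8 ML/d.
Travel time t = 25.3·1000 / 0.47 = 53830 s = 14.95 h.
Half-life 9.48 h → k = ln 2 / 9.48 = 0.07312 h⁻¹ = 1.755 d⁻¹.
First-order decay: C = 7.689·exp(−k·t) = 7.689·0.3351 = 2.577 µg/L.
At the second outfall, C = (142.8·2.577 + 19.90·260.0) / (142.8 + 19.90) = 34.06 µg/L.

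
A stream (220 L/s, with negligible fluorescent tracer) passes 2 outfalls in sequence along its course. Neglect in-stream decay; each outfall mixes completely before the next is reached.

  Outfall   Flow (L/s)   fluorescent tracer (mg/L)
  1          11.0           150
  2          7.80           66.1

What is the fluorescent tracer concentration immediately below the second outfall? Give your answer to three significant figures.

After outfall 1: Q = 220.0 + 11.00 = 231.0 L/s; C = (220.0·0 + 11.00·150.0)/231.0 = 7.143 mg/L.
After outfall 2: Q = 231.0 + 7.800 = 238.8 L/s; C = (231.0·7.143 + 7.800·66.10)/238.8 = 9.069 mg/L.

9.07 mg/L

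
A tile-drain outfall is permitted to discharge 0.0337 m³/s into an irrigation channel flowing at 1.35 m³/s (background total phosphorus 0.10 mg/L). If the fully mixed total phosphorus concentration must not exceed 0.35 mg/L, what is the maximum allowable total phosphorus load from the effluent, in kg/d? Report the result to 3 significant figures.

Mass balance at the limit: 1.350·0.1000 + 0.03370·Cₑ = 1.384·0.35 → Cₑ = 10.36 mg/L.
Load = 0.03370 m³/s × 10.36 g/m³ × 86 400 s/d = 30.18 kg/d.

30.2 kg/d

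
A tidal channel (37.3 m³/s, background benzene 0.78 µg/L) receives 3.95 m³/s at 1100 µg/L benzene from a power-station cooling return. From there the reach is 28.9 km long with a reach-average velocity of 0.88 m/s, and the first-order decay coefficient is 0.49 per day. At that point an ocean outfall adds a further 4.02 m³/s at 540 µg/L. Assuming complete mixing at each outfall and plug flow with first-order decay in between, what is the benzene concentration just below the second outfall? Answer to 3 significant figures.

Mass balance: C = (37.30·0.7800 + 3.950·1100) / 41.25 = 4374/41.25 = 106.0 µg/L; combined flow 41.25 m³/s.
Travel time t = 28.9·1000 / 0.88 = 32840 s = 9.122 h.
First-order decay: C = 106.0·exp(−k·t) = 106.0·0.8301 = 88.02 µg/L.
At the second outfall, C = (41.25·88.02 + 4.020·540.0) / (41.25 + 4.020) = 128.2 µg/L.

128 µg/L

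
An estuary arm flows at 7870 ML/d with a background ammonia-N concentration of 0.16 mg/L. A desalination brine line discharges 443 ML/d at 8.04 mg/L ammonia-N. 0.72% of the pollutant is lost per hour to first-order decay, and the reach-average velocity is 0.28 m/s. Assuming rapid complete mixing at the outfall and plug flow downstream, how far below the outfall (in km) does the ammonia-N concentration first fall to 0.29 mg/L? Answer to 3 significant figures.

Conservation of mass: C = (7870·0.1600 + 443.0·8.040) / 8313 = 4821/8313 = 0.5799 mg/L.
0.72%/h lost → k = −ln(1 − 0.0072) = 0.007226 h⁻¹.
Set 0.5799·exp(−k·t) = 0.29 → t = ln(0.5799/0.29)/k = 345300 s = 95.91 h.
Distance = v·t = 0.28·345300 = 96670 m = 96.67 km.

96.7 km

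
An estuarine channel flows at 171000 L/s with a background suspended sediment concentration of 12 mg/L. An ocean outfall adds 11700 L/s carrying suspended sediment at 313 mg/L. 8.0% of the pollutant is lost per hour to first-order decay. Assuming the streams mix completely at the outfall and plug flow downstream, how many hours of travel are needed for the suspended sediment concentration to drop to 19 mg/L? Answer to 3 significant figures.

After mixing, C = (171000·12.00 + 11700·313.0) / 182700 = 5714000/182700 = 31.28 mg/L.
8.0%/h lost → k = −ln(1 − 0.08) = 0.08338 h⁻¹.
31.28·exp(−k·t) = 19 → t = ln(31.28/19)/k = 21520 s = 5.977 h.

5.98 h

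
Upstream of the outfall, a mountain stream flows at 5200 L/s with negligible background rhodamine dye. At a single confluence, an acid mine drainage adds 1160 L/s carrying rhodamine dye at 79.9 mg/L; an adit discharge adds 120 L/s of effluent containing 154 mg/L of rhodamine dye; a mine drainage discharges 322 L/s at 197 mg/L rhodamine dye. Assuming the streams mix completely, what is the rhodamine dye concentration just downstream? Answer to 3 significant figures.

25.7 mg/L

Mass balance: C = (5200·0 + 1160·79.90 + 120.0·154.0 + 322.0·197.0) / 6802 = 174600/6802 = 25.67 mg/L.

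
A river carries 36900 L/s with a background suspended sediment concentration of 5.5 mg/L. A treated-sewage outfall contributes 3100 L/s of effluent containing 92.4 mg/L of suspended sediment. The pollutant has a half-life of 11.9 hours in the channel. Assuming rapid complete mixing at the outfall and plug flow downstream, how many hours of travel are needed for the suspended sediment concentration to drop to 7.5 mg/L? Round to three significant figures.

8.40 h

Flow-weighted average: C = (36900·5.500 + 3100·92.40) / 40000 = 489400/40000 = 12.23 mg/L.
Half-life 11.9 h → k = ln 2 / 11.9 = 0.05825 h⁻¹ = 1.398 d⁻¹.
12.23·exp(−k·t) = 7.5 → t = ln(12.23/7.5)/k = 30250 s = 8.402 h.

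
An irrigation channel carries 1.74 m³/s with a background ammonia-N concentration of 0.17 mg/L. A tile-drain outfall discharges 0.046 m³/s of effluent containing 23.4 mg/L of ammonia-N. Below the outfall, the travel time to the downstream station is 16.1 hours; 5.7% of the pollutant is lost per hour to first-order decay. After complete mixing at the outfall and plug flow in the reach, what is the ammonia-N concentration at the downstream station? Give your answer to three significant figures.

Mixed concentration C = ΣQC/ΣQ = (1.740·0.1700 + 0.04600·23.40) / 1.786 = 1.372/1.786 = 0.7683 mg/L.
5.7%/h lost → k = −ln(1 − 0.057) = 0.05869 h⁻¹.
First-order decay: C = 0.7683·exp(−k·t) = 0.7683·0.3887 = 0.2987 mg/L.

0.299 mg/L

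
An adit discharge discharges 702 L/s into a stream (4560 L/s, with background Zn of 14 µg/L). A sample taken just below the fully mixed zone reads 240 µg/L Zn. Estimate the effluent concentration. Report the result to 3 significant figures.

Mass balance: 4560·14.00 + 702.0·Cₑ = 5262·240.0
→ Cₑ = (5262·240.0 − 4560·14.00) / 702.0 = 1708 µg/L.

1710 µg/L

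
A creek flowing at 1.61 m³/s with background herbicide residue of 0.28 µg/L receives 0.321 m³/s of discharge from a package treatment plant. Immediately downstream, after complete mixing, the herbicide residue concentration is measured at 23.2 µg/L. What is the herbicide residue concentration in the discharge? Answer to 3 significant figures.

138 µg/L

Mass balance: 1.610·0.2800 + 0.3210·Cₑ = 1.931·23.20
→ Cₑ = (1.931·23.20 − 1.610·0.2800) / 0.3210 = 138.2 µg/L.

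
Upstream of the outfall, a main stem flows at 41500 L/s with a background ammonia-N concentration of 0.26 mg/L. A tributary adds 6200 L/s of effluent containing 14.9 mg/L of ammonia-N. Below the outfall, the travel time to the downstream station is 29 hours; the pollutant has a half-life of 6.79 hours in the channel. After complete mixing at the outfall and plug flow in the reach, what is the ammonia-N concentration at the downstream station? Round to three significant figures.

Mass balance: C = (41500·0.2600 + 6200·14.90) / 47700 = 103200/47700 = 2.163 mg/L.
Half-life 6.79 h → k = ln 2 / 6.79 = 0.1021 h⁻¹ = 2.450 d⁻¹.
First-order decay: C = 2.163·exp(−k·t) = 2.163·0.05180 = 0.1120 mg/L.

0.112 mg/L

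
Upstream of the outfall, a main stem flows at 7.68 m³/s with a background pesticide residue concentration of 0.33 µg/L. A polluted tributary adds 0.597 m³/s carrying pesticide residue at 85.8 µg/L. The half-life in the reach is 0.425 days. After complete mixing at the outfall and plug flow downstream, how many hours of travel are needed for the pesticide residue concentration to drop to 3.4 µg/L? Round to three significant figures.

After mixing, C = (7.680·0.3300 + 0.5970·85.80) / 8.277 = 53.76/8.277 = 6.495 µg/L.
Half-life 0.425 d → k = ln 2 / 0.425 = 1.631 d⁻¹.
6.495·exp(−k·t) = 3.4 → t = ln(6.495/3.4)/k = 34290 s = 9.524 h.

9.52 h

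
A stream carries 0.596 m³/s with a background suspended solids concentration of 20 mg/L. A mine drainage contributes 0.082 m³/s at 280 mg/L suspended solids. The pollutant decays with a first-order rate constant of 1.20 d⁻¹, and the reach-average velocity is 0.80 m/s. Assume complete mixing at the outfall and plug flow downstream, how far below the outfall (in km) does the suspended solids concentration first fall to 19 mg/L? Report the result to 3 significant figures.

After mixing, C = (0.5960·20.00 + 0.08200·280.0) / 0.6780 = 34.88/0.6780 = 51.45 mg/L.
Set 51.45·exp(−k·t) = 19 → t = ln(51.45/19)/k = 71720 s = 19.92 h.
Distance = v·t = 0.80·71720 = 57370 m = 57.37 km.

57.4 km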